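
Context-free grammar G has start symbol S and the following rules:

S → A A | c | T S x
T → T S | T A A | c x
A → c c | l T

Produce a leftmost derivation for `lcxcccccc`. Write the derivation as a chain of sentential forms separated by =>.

S=>AA=>lTA=>lTAAA=>lcxAAA=>lcxccAA=>lcxccccA=>lcxcccccc

S => AA   [S → A A]
AA => lTA   [A → l T]
lTA => lTAAA   [T → T A A]
lTAAA => lcxAAA   [T → c x]
lcxAAA => lcxccAA   [A → c c]
lcxccAA => lcxccccA   [A → c c]
lcxccccA => lcxcccccc   [A → c c]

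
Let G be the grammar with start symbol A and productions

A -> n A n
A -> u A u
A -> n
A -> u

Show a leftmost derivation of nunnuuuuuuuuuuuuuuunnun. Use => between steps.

A => nAn   [A -> n A n]
nAn => nuAun   [A -> u A u]
nuAun => nunAnun   [A -> n A n]
nunAnun => nunnAnnun   [A -> n A n]
nunnAnnun => nunnuAunnun   [A -> u A u]
nunnuAunnun => nunnuuAuunnun   [A -> u A u]
nunnuuAuunnun => nunnuuuAuuunnun   [A -> u A u]
nunnuuuAuuunnun => nunnuuuuAuuuunnun   [A -> u A u]
nunnuuuuAuuuunnun => nunnuuuuuAuuuuunnun   [A -> u A u]
nunnuuuuuAuuuuunnun => nunnuuuuuuAuuuuuunnun   [A -> u A u]
nunnuuuuuuAuuuuuunnun => nunnuuuuuuuAuuuuuuunnun   [A -> u A u]
nunnuuuuuuuAuuuuuuunnun => nunnuuuuuuuuuuuuuuunnun   [A -> u]

A => nAn => nuAun => nunAnun => nunnAnnun => nunnuAunnun => nunnuuAuunnun => nunnuuuAuuunnun => nunnuuuuAuuuunnun => nunnuuuuuAuuuuunnun => nunnuuuuuuAuuuuuunnun => nunnuuuuuuuAuuuuuuunnun => nunnuuuuuuuuuuuuuuunnun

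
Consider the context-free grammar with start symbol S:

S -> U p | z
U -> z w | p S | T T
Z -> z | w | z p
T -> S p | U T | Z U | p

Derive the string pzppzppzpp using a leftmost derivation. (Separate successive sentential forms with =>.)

S=>Up=>TTp=>SpTp=>UppTp=>pSppTp=>pzppTp=>pzppZUp=>pzppzUp=>pzppzpSp=>pzppzpUpp=>pzppzppSpp=>pzppzppzpp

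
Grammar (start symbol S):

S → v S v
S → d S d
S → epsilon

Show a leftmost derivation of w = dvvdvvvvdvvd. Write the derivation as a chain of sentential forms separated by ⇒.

S ⇒ dSd   [S → d S d]
dSd ⇒ dvSvd   [S → v S v]
dvSvd ⇒ dvvSvvd   [S → v S v]
dvvSvvd ⇒ dvvdSdvvd   [S → d S d]
dvvdSdvvd ⇒ dvvdvSvdvvd   [S → v S v]
dvvdvSvdvvd ⇒ dvvdvvSvvdvvd   [S → v S v]
dvvdvvSvvdvvd ⇒ dvvdvvvvdvvd   [S → epsilon]

S⇒dSd⇒dvSvd⇒dvvSvvd⇒dvvdSdvvd⇒dvvdvSvdvvd⇒dvvdvvSvvdvvd⇒dvvdvvvvdvvd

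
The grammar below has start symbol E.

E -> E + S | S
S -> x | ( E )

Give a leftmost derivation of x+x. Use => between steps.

E => E+S   [E -> E + S]
E+S => S+S   [E -> S]
S+S => x+S   [S -> x]
x+S => x+x   [S -> x]

E=>E+S=>S+S=>x+S=>x+x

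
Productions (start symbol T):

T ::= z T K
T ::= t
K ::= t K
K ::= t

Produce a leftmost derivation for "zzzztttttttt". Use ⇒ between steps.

T ⇒ zTK   [T ::= z T K]
zTK ⇒ zzTKK   [T ::= z T K]
zzTKK ⇒ zzzTKKK   [T ::= z T K]
zzzTKKK ⇒ zzzzTKKKK   [T ::= z T K]
zzzzTKKKK ⇒ zzzztKKKK   [T ::= t]
zzzztKKKK ⇒ zzzzttKKKK   [K ::= t K]
zzzzttKKKK ⇒ zzzztttKKKK   [K ::= t K]
zzzztttKKKK ⇒ zzzzttttKKK   [K ::= t]
zzzzttttKKK ⇒ zzzztttttKK   [K ::= t]
zzzztttttKK ⇒ zzzzttttttKK   [K ::= t K]
zzzzttttttKK ⇒ zzzztttttttK   [K ::= t]
zzzztttttttK ⇒ zzzztttttttt   [K ::= t]

T ⇒ zTK ⇒ zzTKK ⇒ zzzTKKK ⇒ zzzzTKKKK ⇒ zzzztKKKK ⇒ zzzzttKKKK ⇒ zzzztttKKKK ⇒ zzzzttttKKK ⇒ zzzztttttKK ⇒ zzzzttttttKK ⇒ zzzztttttttK ⇒ zzzztttttttt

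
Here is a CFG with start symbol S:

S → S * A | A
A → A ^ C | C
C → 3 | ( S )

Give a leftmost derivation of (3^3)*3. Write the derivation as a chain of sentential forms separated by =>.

S=>S*A=>A*A=>C*A=>(S)*A=>(A)*A=>(A^C)*A=>(C^C)*A=>(3^C)*A=>(3^3)*A=>(3^3)*C=>(3^3)*3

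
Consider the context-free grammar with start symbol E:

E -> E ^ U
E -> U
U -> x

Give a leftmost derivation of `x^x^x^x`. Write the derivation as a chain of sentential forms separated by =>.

E => E^U => E^U^U => E^U^U^U => U^U^U^U => x^U^U^U => x^x^U^U => x^x^x^U => x^x^x^x

E => E^U   [E -> E ^ U]
E^U => E^U^U   [E -> E ^ U]
E^U^U => E^U^U^U   [E -> E ^ U]
E^U^U^U => U^U^U^U   [E -> U]
U^U^U^U => x^U^U^U   [U -> x]
x^U^U^U => x^x^U^U   [U -> x]
x^x^U^U => x^x^x^U   [U -> x]
x^x^x^U => x^x^x^x   [U -> x]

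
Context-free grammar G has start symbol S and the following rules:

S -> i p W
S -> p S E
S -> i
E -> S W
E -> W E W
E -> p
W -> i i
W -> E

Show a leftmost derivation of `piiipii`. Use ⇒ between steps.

S ⇒ pSE ⇒ piE ⇒ piWEW ⇒ piiiEW ⇒ piiipW ⇒ piiipii

S ⇒ pSE   [S -> p S E]
pSE ⇒ piE   [S -> i]
piE ⇒ piWEW   [E -> W E W]
piWEW ⇒ piiiEW   [W -> i i]
piiiEW ⇒ piiipW   [E -> p]
piiipW ⇒ piiipii   [W -> i i]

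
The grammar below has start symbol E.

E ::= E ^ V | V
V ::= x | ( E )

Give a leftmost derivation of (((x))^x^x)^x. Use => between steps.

E => E^V   [E ::= E ^ V]
E^V => V^V   [E ::= V]
V^V => (E)^V   [V ::= ( E )]
(E)^V => (E^V)^V   [E ::= E ^ V]
(E^V)^V => (E^V^V)^V   [E ::= E ^ V]
(E^V^V)^V => (V^V^V)^V   [E ::= V]
(V^V^V)^V => ((E)^V^V)^V   [V ::= ( E )]
((E)^V^V)^V => ((V)^V^V)^V   [E ::= V]
((V)^V^V)^V => (((E))^V^V)^V   [V ::= ( E )]
(((E))^V^V)^V => (((V))^V^V)^V   [E ::= V]
(((V))^V^V)^V => (((x))^V^V)^V   [V ::= x]
(((x))^V^V)^V => (((x))^x^V)^V   [V ::= x]
(((x))^x^V)^V => (((x))^x^x)^V   [V ::= x]
(((x))^x^x)^V => (((x))^x^x)^x   [V ::= x]

E => E^V => V^V => (E)^V => (E^V)^V => (E^V^V)^V => (V^V^V)^V => ((E)^V^V)^V => ((V)^V^V)^V => (((E))^V^V)^V => (((V))^V^V)^V => (((x))^V^V)^V => (((x))^x^V)^V => (((x))^x^x)^V => (((x))^x^x)^x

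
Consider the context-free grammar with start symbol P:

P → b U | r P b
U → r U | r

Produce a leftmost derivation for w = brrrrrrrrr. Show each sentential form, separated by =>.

P => bU   [P → b U]
bU => brU   [U → r U]
brU => brrU   [U → r U]
brrU => brrrU   [U → r U]
brrrU => brrrrU   [U → r U]
brrrrU => brrrrrU   [U → r U]
brrrrrU => brrrrrrU   [U → r U]
brrrrrrU => brrrrrrrU   [U → r U]
brrrrrrrU => brrrrrrrrU   [U → r U]
brrrrrrrrU => brrrrrrrrr   [U → r]

P=>bU=>brU=>brrU=>brrrU=>brrrrU=>brrrrrU=>brrrrrrU=>brrrrrrrU=>brrrrrrrrU=>brrrrrrrrr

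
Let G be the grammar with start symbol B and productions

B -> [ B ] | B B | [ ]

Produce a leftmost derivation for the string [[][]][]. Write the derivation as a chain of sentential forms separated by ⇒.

B ⇒ BB ⇒ [B]B ⇒ [BB]B ⇒ [[]B]B ⇒ [[][]]B ⇒ [[][]][]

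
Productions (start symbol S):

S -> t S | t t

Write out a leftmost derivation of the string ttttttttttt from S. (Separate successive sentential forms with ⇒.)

S ⇒ tS   [S -> t S]
tS ⇒ ttS   [S -> t S]
ttS ⇒ tttS   [S -> t S]
tttS ⇒ ttttS   [S -> t S]
ttttS ⇒ tttttS   [S -> t S]
tttttS ⇒ ttttttS   [S -> t S]
ttttttS ⇒ tttttttS   [S -> t S]
tttttttS ⇒ ttttttttS   [S -> t S]
ttttttttS ⇒ tttttttttS   [S -> t S]
tttttttttS ⇒ ttttttttttt   [S -> t t]

S ⇒ tS ⇒ ttS ⇒ tttS ⇒ ttttS ⇒ tttttS ⇒ ttttttS ⇒ tttttttS ⇒ ttttttttS ⇒ tttttttttS ⇒ ttttttttttt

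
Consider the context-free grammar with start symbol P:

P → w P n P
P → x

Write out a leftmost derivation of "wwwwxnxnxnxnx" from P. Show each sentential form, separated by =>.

P => wPnP   [P → w P n P]
wPnP => wwPnPnP   [P → w P n P]
wwPnPnP => wwwPnPnPnP   [P → w P n P]
wwwPnPnPnP => wwwwPnPnPnPnP   [P → w P n P]
wwwwPnPnPnPnP => wwwwxnPnPnPnP   [P → x]
wwwwxnPnPnPnP => wwwwxnxnPnPnP   [P → x]
wwwwxnxnPnPnP => wwwwxnxnxnPnP   [P → x]
wwwwxnxnxnPnP => wwwwxnxnxnxnP   [P → x]
wwwwxnxnxnxnP => wwwwxnxnxnxnx   [P → x]

P=>wPnP=>wwPnPnP=>wwwPnPnPnP=>wwwwPnPnPnPnP=>wwwwxnPnPnPnP=>wwwwxnxnPnPnP=>wwwwxnxnxnPnP=>wwwwxnxnxnxnP=>wwwwxnxnxnxnx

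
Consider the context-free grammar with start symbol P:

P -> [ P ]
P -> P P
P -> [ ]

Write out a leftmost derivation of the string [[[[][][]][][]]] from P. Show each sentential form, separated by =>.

P => [P]   [P -> [ P ]]
[P] => [[P]]   [P -> [ P ]]
[[P]] => [[PP]]   [P -> P P]
[[PP]] => [[PPP]]   [P -> P P]
[[PPP]] => [[[P]PP]]   [P -> [ P ]]
[[[P]PP]] => [[[PP]PP]]   [P -> P P]
[[[PP]PP]] => [[[PPP]PP]]   [P -> P P]
[[[PPP]PP]] => [[[[]PP]PP]]   [P -> [ ]]
[[[[]PP]PP]] => [[[[][]P]PP]]   [P -> [ ]]
[[[[][]P]PP]] => [[[[][][]]PP]]   [P -> [ ]]
[[[[][][]]PP]] => [[[[][][]][]P]]   [P -> [ ]]
[[[[][][]][]P]] => [[[[][][]][][]]]   [P -> [ ]]

P => [P] => [[P]] => [[PP]] => [[PPP]] => [[[P]PP]] => [[[PP]PP]] => [[[PPP]PP]] => [[[[]PP]PP]] => [[[[][]P]PP]] => [[[[][][]]PP]] => [[[[][][]][]P]] => [[[[][][]][][]]]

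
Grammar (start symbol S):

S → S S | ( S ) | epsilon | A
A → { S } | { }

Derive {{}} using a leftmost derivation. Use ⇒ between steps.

S ⇒ A   [S → A]
A ⇒ {S}   [A → { S }]
{S} ⇒ {SS}   [S → S S]
{SS} ⇒ {AS}   [S → A]
{AS} ⇒ {{}S}   [A → { }]
{{}S} ⇒ {{}}   [S → epsilon]

S ⇒ A ⇒ {S} ⇒ {SS} ⇒ {AS} ⇒ {{}S} ⇒ {{}}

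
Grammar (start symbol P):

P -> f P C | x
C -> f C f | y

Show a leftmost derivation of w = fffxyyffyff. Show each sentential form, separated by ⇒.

P ⇒ fPC   [P -> f P C]
fPC ⇒ ffPCC   [P -> f P C]
ffPCC ⇒ fffPCCC   [P -> f P C]
fffPCCC ⇒ fffxCCC   [P -> x]
fffxCCC ⇒ fffxyCC   [C -> y]
fffxyCC ⇒ fffxyyC   [C -> y]
fffxyyC ⇒ fffxyyfCf   [C -> f C f]
fffxyyfCf ⇒ fffxyyffCff   [C -> f C f]
fffxyyffCff ⇒ fffxyyffyff   [C -> y]

P⇒fPC⇒ffPCC⇒fffPCCC⇒fffxCCC⇒fffxyCC⇒fffxyyC⇒fffxyyfCf⇒fffxyyffCff⇒fffxyyffyff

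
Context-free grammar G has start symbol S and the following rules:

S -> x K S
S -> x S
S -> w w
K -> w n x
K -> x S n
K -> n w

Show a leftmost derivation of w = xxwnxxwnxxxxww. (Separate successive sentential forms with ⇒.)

S ⇒ xS   [S -> x S]
xS ⇒ xxKS   [S -> x K S]
xxKS ⇒ xxwnxS   [K -> w n x]
xxwnxS ⇒ xxwnxxKS   [S -> x K S]
xxwnxxKS ⇒ xxwnxxwnxS   [K -> w n x]
xxwnxxwnxS ⇒ xxwnxxwnxxS   [S -> x S]
xxwnxxwnxxS ⇒ xxwnxxwnxxxS   [S -> x S]
xxwnxxwnxxxS ⇒ xxwnxxwnxxxxS   [S -> x S]
xxwnxxwnxxxxS ⇒ xxwnxxwnxxxxww   [S -> w w]

S⇒xS⇒xxKS⇒xxwnxS⇒xxwnxxKS⇒xxwnxxwnxS⇒xxwnxxwnxxS⇒xxwnxxwnxxxS⇒xxwnxxwnxxxxS⇒xxwnxxwnxxxxww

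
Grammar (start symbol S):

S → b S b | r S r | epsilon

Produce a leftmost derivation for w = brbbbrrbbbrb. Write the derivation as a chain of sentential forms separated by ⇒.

S ⇒ bSb   [S → b S b]
bSb ⇒ brSrb   [S → r S r]
brSrb ⇒ brbSbrb   [S → b S b]
brbSbrb ⇒ brbbSbbrb   [S → b S b]
brbbSbbrb ⇒ brbbbSbbbrb   [S → b S b]
brbbbSbbbrb ⇒ brbbbrSrbbbrb   [S → r S r]
brbbbrSrbbbrb ⇒ brbbbrrbbbrb   [S → epsilon]

S⇒bSb⇒brSrb⇒brbSbrb⇒brbbSbbrb⇒brbbbSbbbrb⇒brbbbrSrbbbrb⇒brbbbrrbbbrb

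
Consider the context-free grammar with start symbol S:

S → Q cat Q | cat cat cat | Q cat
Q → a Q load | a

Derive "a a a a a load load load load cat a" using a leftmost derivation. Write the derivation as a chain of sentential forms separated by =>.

S => Q cat Q   [S → Q cat Q]
Q cat Q => a Q load cat Q   [Q → a Q load]
a Q load cat Q => a a Q load load cat Q   [Q → a Q load]
a a Q load load cat Q => a a a Q load load load cat Q   [Q → a Q load]
a a a Q load load load cat Q => a a a a Q load load load load cat Q   [Q → a Q load]
a a a a Q load load load load cat Q => a a a a a load load load load cat Q   [Q → a]
a a a a a load load load load cat Q => a a a a a load load load load cat a   [Q → a]

S => Q cat Q => a Q load cat Q => a a Q load load cat Q => a a a Q load load load cat Q => a a a a Q load load load load cat Q => a a a a a load load load load cat Q => a a a a a load load load load cat a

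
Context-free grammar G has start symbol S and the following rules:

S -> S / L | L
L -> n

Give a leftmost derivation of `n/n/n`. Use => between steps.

S => S/L   [S -> S / L]
S/L => S/L/L   [S -> S / L]
S/L/L => L/L/L   [S -> L]
L/L/L => n/L/L   [L -> n]
n/L/L => n/n/L   [L -> n]
n/n/L => n/n/n   [L -> n]

S => S/L => S/L/L => L/L/L => n/L/L => n/n/L => n/n/n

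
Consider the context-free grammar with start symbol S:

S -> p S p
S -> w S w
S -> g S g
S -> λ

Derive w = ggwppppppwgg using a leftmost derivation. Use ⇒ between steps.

S ⇒ gSg ⇒ ggSgg ⇒ ggwSwgg ⇒ ggwpSpwgg ⇒ ggwppSppwgg ⇒ ggwpppSpppwgg ⇒ ggwppppppwgg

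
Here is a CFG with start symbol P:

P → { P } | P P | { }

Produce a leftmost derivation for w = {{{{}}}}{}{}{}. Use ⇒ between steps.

P ⇒ PP   [P → P P]
PP ⇒ PPP   [P → P P]
PPP ⇒ PPPP   [P → P P]
PPPP ⇒ {P}PPP   [P → { P }]
{P}PPP ⇒ {{P}}PPP   [P → { P }]
{{P}}PPP ⇒ {{{P}}}PPP   [P → { P }]
{{{P}}}PPP ⇒ {{{{}}}}PPP   [P → { }]
{{{{}}}}PPP ⇒ {{{{}}}}{}PP   [P → { }]
{{{{}}}}{}PP ⇒ {{{{}}}}{}{}P   [P → { }]
{{{{}}}}{}{}P ⇒ {{{{}}}}{}{}{}   [P → { }]

P ⇒ PP ⇒ PPP ⇒ PPPP ⇒ {P}PPP ⇒ {{P}}PPP ⇒ {{{P}}}PPP ⇒ {{{{}}}}PPP ⇒ {{{{}}}}{}PP ⇒ {{{{}}}}{}{}P ⇒ {{{{}}}}{}{}{}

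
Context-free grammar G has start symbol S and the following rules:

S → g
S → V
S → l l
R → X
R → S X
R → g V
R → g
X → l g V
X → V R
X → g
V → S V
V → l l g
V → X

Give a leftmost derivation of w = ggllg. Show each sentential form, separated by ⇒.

S ⇒ V ⇒ SV ⇒ gV ⇒ gSV ⇒ ggV ⇒ ggllg

S ⇒ V   [S → V]
V ⇒ SV   [V → S V]
SV ⇒ gV   [S → g]
gV ⇒ gSV   [V → S V]
gSV ⇒ ggV   [S → g]
ggV ⇒ ggllg   [V → l l g]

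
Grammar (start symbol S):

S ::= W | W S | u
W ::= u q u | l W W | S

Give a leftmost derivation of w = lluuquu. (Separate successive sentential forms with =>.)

S => W => lWW => llWWW => llSWW => lluWW => lluuquW => lluuquS => lluuquu

S => W   [S ::= W]
W => lWW   [W ::= l W W]
lWW => llWWW   [W ::= l W W]
llWWW => llSWW   [W ::= S]
llSWW => lluWW   [S ::= u]
lluWW => lluuquW   [W ::= u q u]
lluuquW => lluuquS   [W ::= S]
lluuquS => lluuquu   [S ::= u]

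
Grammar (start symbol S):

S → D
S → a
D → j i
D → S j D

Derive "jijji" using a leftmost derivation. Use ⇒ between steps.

S ⇒ D ⇒ SjD ⇒ DjD ⇒ jijD ⇒ jijji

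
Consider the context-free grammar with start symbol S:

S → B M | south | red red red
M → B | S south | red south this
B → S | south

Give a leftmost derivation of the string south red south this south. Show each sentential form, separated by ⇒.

S ⇒ B M ⇒ S M ⇒ B M M ⇒ S M M ⇒ south M M ⇒ south red south this M ⇒ south red south this B ⇒ south red south this south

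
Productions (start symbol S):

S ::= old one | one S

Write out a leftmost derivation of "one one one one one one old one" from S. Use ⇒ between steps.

S ⇒ one S ⇒ one one S ⇒ one one one S ⇒ one one one one S ⇒ one one one one one S ⇒ one one one one one one S ⇒ one one one one one one old one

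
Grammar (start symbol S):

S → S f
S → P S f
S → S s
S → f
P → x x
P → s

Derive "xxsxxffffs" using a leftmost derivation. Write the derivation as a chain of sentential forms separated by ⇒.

S⇒Ss⇒PSfs⇒xxSfs⇒xxPSffs⇒xxsSffs⇒xxsPSfffs⇒xxsxxSfffs⇒xxsxxffffs

S ⇒ Ss   [S → S s]
Ss ⇒ PSfs   [S → P S f]
PSfs ⇒ xxSfs   [P → x x]
xxSfs ⇒ xxPSffs   [S → P S f]
xxPSffs ⇒ xxsSffs   [P → s]
xxsSffs ⇒ xxsPSfffs   [S → P S f]
xxsPSfffs ⇒ xxsxxSfffs   [P → x x]
xxsxxSfffs ⇒ xxsxxffffs   [S → f]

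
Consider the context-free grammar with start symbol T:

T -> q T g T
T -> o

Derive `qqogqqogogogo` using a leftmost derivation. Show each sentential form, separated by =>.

T => qTgT   [T -> q T g T]
qTgT => qqTgTgT   [T -> q T g T]
qqTgTgT => qqogTgT   [T -> o]
qqogTgT => qqogqTgTgT   [T -> q T g T]
qqogqTgTgT => qqogqqTgTgTgT   [T -> q T g T]
qqogqqTgTgTgT => qqogqqogTgTgT   [T -> o]
qqogqqogTgTgT => qqogqqogogTgT   [T -> o]
qqogqqogogTgT => qqogqqogogogT   [T -> o]
qqogqqogogogT => qqogqqogogogo   [T -> o]

T => qTgT => qqTgTgT => qqogTgT => qqogqTgTgT => qqogqqTgTgTgT => qqogqqogTgTgT => qqogqqogogTgT => qqogqqogogogT => qqogqqogogogo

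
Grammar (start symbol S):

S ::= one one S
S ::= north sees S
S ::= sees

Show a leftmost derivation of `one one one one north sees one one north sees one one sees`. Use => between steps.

S => one one S   [S ::= one one S]
one one S => one one one one S   [S ::= one one S]
one one one one S => one one one one north sees S   [S ::= north sees S]
one one one one north sees S => one one one one north sees one one S   [S ::= one one S]
one one one one north sees one one S => one one one one north sees one one north sees S   [S ::= north sees S]
one one one one north sees one one north sees S => one one one one north sees one one north sees one one S   [S ::= one one S]
one one one one north sees one one north sees one one S => one one one one north sees one one north sees one one sees   [S ::= sees]

S => one one S => one one one one S => one one one one north sees S => one one one one north sees one one S => one one one one north sees one one north sees S => one one one one north sees one one north sees one one S => one one one one north sees one one north sees one one sees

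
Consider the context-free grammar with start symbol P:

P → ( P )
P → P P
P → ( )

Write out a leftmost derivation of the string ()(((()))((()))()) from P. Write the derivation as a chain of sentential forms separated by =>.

P => PP   [P → P P]
PP => ()P   [P → ( )]
()P => ()(P)   [P → ( P )]
()(P) => ()(PP)   [P → P P]
()(PP) => ()(PPP)   [P → P P]
()(PPP) => ()((P)PP)   [P → ( P )]
()((P)PP) => ()(((P))PP)   [P → ( P )]
()(((P))PP) => ()(((()))PP)   [P → ( )]
()(((()))PP) => ()(((()))(P)P)   [P → ( P )]
()(((()))(P)P) => ()(((()))((P))P)   [P → ( P )]
()(((()))((P))P) => ()(((()))((()))P)   [P → ( )]
()(((()))((()))P) => ()(((()))((()))())   [P → ( )]

P => PP => ()P => ()(P) => ()(PP) => ()(PPP) => ()((P)PP) => ()(((P))PP) => ()(((()))PP) => ()(((()))(P)P) => ()(((()))((P))P) => ()(((()))((()))P) => ()(((()))((()))())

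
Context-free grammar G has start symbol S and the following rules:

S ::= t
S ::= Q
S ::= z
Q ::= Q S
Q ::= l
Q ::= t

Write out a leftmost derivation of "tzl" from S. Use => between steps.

S => Q   [S ::= Q]
Q => QS   [Q ::= Q S]
QS => QSS   [Q ::= Q S]
QSS => tSS   [Q ::= t]
tSS => tzS   [S ::= z]
tzS => tzQ   [S ::= Q]
tzQ => tzl   [Q ::= l]

S => Q => QS => QSS => tSS => tzS => tzQ => tzl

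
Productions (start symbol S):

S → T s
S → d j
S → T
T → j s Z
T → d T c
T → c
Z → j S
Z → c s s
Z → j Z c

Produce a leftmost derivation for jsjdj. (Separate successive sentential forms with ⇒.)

S⇒T⇒jsZ⇒jsjS⇒jsjdj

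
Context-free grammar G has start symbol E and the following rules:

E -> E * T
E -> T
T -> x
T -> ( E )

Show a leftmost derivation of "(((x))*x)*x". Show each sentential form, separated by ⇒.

E ⇒ E*T   [E -> E * T]
E*T ⇒ T*T   [E -> T]
T*T ⇒ (E)*T   [T -> ( E )]
(E)*T ⇒ (E*T)*T   [E -> E * T]
(E*T)*T ⇒ (T*T)*T   [E -> T]
(T*T)*T ⇒ ((E)*T)*T   [T -> ( E )]
((E)*T)*T ⇒ ((T)*T)*T   [E -> T]
((T)*T)*T ⇒ (((E))*T)*T   [T -> ( E )]
(((E))*T)*T ⇒ (((T))*T)*T   [E -> T]
(((T))*T)*T ⇒ (((x))*T)*T   [T -> x]
(((x))*T)*T ⇒ (((x))*x)*T   [T -> x]
(((x))*x)*T ⇒ (((x))*x)*x   [T -> x]

E ⇒ E*T ⇒ T*T ⇒ (E)*T ⇒ (E*T)*T ⇒ (T*T)*T ⇒ ((E)*T)*T ⇒ ((T)*T)*T ⇒ (((E))*T)*T ⇒ (((T))*T)*T ⇒ (((x))*T)*T ⇒ (((x))*x)*T ⇒ (((x))*x)*x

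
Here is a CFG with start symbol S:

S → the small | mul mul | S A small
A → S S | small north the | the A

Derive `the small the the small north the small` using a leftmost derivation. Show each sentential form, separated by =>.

S => S A small => the small A small => the small the A small => the small the the A small => the small the the small north the small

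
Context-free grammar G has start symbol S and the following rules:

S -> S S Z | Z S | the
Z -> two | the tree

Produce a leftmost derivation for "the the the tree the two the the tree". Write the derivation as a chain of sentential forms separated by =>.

S => S S Z   [S -> S S Z]
S S Z => S S Z S Z   [S -> S S Z]
S S Z S Z => S S Z S Z S Z   [S -> S S Z]
S S Z S Z S Z => the S Z S Z S Z   [S -> the]
the S Z S Z S Z => the the Z S Z S Z   [S -> the]
the the Z S Z S Z => the the the tree S Z S Z   [Z -> the tree]
the the the tree S Z S Z => the the the tree the Z S Z   [S -> the]
the the the tree the Z S Z => the the the tree the two S Z   [Z -> two]
the the the tree the two S Z => the the the tree the two the Z   [S -> the]
the the the tree the two the Z => the the the tree the two the the tree   [Z -> the tree]

S => S S Z => S S Z S Z => S S Z S Z S Z => the S Z S Z S Z => the the Z S Z S Z => the the the tree S Z S Z => the the the tree the Z S Z => the the the tree the two S Z => the the the tree the two the Z => the the the tree the two the the tree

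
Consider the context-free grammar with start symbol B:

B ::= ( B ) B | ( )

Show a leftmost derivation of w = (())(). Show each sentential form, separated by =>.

B => (B)B => (())B => (())()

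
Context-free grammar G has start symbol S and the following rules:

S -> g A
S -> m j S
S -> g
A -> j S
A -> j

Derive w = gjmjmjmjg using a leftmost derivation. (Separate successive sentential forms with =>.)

S => gA   [S -> g A]
gA => gjS   [A -> j S]
gjS => gjmjS   [S -> m j S]
gjmjS => gjmjmjS   [S -> m j S]
gjmjmjS => gjmjmjmjS   [S -> m j S]
gjmjmjmjS => gjmjmjmjg   [S -> g]

S=>gA=>gjS=>gjmjS=>gjmjmjS=>gjmjmjmjS=>gjmjmjmjg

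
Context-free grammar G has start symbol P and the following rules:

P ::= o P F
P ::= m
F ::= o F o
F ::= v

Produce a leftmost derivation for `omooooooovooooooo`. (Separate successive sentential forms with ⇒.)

P ⇒ oPF ⇒ omF ⇒ omoFo ⇒ omooFoo ⇒ omoooFooo ⇒ omooooFoooo ⇒ omoooooFooooo ⇒ omooooooFoooooo ⇒ omoooooooFooooooo ⇒ omooooooovooooooo

P ⇒ oPF   [P ::= o P F]
oPF ⇒ omF   [P ::= m]
omF ⇒ omoFo   [F ::= o F o]
omoFo ⇒ omooFoo   [F ::= o F o]
omooFoo ⇒ omoooFooo   [F ::= o F o]
omoooFooo ⇒ omooooFoooo   [F ::= o F o]
omooooFoooo ⇒ omoooooFooooo   [F ::= o F o]
omoooooFooooo ⇒ omooooooFoooooo   [F ::= o F o]
omooooooFoooooo ⇒ omoooooooFooooooo   [F ::= o F o]
omoooooooFooooooo ⇒ omooooooovooooooo   [F ::= v]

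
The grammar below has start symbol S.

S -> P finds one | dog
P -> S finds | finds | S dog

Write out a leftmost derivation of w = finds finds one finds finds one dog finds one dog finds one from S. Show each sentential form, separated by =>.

S => P finds one   [S -> P finds one]
P finds one => S dog finds one   [P -> S dog]
S dog finds one => P finds one dog finds one   [S -> P finds one]
P finds one dog finds one => S dog finds one dog finds one   [P -> S dog]
S dog finds one dog finds one => P finds one dog finds one dog finds one   [S -> P finds one]
P finds one dog finds one dog finds one => S finds finds one dog finds one dog finds one   [P -> S finds]
S finds finds one dog finds one dog finds one => P finds one finds finds one dog finds one dog finds one   [S -> P finds one]
P finds one finds finds one dog finds one dog finds one => finds finds one finds finds one dog finds one dog finds one   [P -> finds]

S => P finds one => S dog finds one => P finds one dog finds one => S dog finds one dog finds one => P finds one dog finds one dog finds one => S finds finds one dog finds one dog finds one => P finds one finds finds one dog finds one dog finds one => finds finds one finds finds one dog finds one dog finds one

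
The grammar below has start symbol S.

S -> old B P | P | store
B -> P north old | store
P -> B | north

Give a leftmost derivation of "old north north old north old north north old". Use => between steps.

S => old B P => old P north old P => old B north old P => old P north old north old P => old north north old north old P => old north north old north old B => old north north old north old P north old => old north north old north old north north old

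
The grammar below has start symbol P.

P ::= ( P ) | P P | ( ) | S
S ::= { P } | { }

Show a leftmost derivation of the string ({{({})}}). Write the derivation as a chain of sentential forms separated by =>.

P=>(P)=>(S)=>({P})=>({S})=>({{P}})=>({{(P)}})=>({{(S)}})=>({{({})}})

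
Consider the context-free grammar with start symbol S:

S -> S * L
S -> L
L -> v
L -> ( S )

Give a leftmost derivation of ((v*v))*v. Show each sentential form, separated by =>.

S => S*L   [S -> S * L]
S*L => L*L   [S -> L]
L*L => (S)*L   [L -> ( S )]
(S)*L => (L)*L   [S -> L]
(L)*L => ((S))*L   [L -> ( S )]
((S))*L => ((S*L))*L   [S -> S * L]
((S*L))*L => ((L*L))*L   [S -> L]
((L*L))*L => ((v*L))*L   [L -> v]
((v*L))*L => ((v*v))*L   [L -> v]
((v*v))*L => ((v*v))*v   [L -> v]

S => S*L => L*L => (S)*L => (L)*L => ((S))*L => ((S*L))*L => ((L*L))*L => ((v*L))*L => ((v*v))*L => ((v*v))*v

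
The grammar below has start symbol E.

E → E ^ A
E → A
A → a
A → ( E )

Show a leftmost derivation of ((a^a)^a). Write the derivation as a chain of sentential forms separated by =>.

E=>A=>(E)=>(E^A)=>(A^A)=>((E)^A)=>((E^A)^A)=>((A^A)^A)=>((a^A)^A)=>((a^a)^A)=>((a^a)^a)

E => A   [E → A]
A => (E)   [A → ( E )]
(E) => (E^A)   [E → E ^ A]
(E^A) => (A^A)   [E → A]
(A^A) => ((E)^A)   [A → ( E )]
((E)^A) => ((E^A)^A)   [E → E ^ A]
((E^A)^A) => ((A^A)^A)   [E → A]
((A^A)^A) => ((a^A)^A)   [A → a]
((a^A)^A) => ((a^a)^A)   [A → a]
((a^a)^A) => ((a^a)^a)   [A → a]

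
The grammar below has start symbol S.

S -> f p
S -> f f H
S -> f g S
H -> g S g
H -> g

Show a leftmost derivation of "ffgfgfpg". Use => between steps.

S => ffH => ffgSg => ffgfgSg => ffgfgfpg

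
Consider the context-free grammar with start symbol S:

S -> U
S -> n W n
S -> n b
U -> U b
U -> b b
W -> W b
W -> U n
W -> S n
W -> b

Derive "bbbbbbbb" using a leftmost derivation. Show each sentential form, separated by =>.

S=>U=>Ub=>Ubb=>Ubbb=>Ubbbb=>Ubbbbb=>Ubbbbbb=>bbbbbbbb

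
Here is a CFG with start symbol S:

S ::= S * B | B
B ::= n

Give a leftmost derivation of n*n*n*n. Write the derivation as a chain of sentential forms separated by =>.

S => S*B   [S ::= S * B]
S*B => S*B*B   [S ::= S * B]
S*B*B => S*B*B*B   [S ::= S * B]
S*B*B*B => B*B*B*B   [S ::= B]
B*B*B*B => n*B*B*B   [B ::= n]
n*B*B*B => n*n*B*B   [B ::= n]
n*n*B*B => n*n*n*B   [B ::= n]
n*n*n*B => n*n*n*n   [B ::= n]

S => S*B => S*B*B => S*B*B*B => B*B*B*B => n*B*B*B => n*n*B*B => n*n*n*B => n*n*n*n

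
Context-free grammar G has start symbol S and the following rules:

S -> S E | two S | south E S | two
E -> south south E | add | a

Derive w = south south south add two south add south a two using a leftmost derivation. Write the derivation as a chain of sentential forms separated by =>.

S => south E S   [S -> south E S]
south E S => south south south E S   [E -> south south E]
south south south E S => south south south add S   [E -> add]
south south south add S => south south south add two S   [S -> two S]
south south south add two S => south south south add two south E S   [S -> south E S]
south south south add two south E S => south south south add two south add S   [E -> add]
south south south add two south add S => south south south add two south add south E S   [S -> south E S]
south south south add two south add south E S => south south south add two south add south a S   [E -> a]
south south south add two south add south a S => south south south add two south add south a two   [S -> two]

S => south E S => south south south E S => south south south add S => south south south add two S => south south south add two south E S => south south south add two south add S => south south south add two south add south E S => south south south add two south add south a S => south south south add two south add south a two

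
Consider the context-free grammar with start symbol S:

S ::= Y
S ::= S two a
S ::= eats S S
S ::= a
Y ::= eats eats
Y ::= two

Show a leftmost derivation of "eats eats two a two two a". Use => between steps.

S => S two a => eats S S two a => eats eats S S S two a => eats eats Y S S two a => eats eats two S S two a => eats eats two a S two a => eats eats two a Y two a => eats eats two a two two a

S => S two a   [S ::= S two a]
S two a => eats S S two a   [S ::= eats S S]
eats S S two a => eats eats S S S two a   [S ::= eats S S]
eats eats S S S two a => eats eats Y S S two a   [S ::= Y]
eats eats Y S S two a => eats eats two S S two a   [Y ::= two]
eats eats two S S two a => eats eats two a S two a   [S ::= a]
eats eats two a S two a => eats eats two a Y two a   [S ::= Y]
eats eats two a Y two a => eats eats two a two two a   [Y ::= two]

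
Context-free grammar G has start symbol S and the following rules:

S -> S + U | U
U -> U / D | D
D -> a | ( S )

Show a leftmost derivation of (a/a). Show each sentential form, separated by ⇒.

S ⇒ U ⇒ D ⇒ (S) ⇒ (U) ⇒ (U/D) ⇒ (D/D) ⇒ (a/D) ⇒ (a/a)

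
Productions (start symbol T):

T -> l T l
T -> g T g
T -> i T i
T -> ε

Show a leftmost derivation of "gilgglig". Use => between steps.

T => gTg => giTig => gilTlig => gilgTglig => gilgglig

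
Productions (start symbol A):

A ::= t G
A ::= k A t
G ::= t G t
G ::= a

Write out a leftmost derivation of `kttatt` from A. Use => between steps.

A=>kAt=>ktGt=>kttGtt=>kttatt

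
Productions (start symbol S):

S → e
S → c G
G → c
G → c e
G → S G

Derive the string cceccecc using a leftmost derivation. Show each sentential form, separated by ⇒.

S ⇒ cG   [S → c G]
cG ⇒ cSG   [G → S G]
cSG ⇒ ccGG   [S → c G]
ccGG ⇒ ccSGG   [G → S G]
ccSGG ⇒ cceGG   [S → e]
cceGG ⇒ cceSGG   [G → S G]
cceSGG ⇒ ccecGGG   [S → c G]
ccecGGG ⇒ ccecceGG   [G → c e]
ccecceGG ⇒ cceccecG   [G → c]
cceccecG ⇒ cceccecc   [G → c]

S ⇒ cG ⇒ cSG ⇒ ccGG ⇒ ccSGG ⇒ cceGG ⇒ cceSGG ⇒ ccecGGG ⇒ ccecceGG ⇒ cceccecG ⇒ cceccecc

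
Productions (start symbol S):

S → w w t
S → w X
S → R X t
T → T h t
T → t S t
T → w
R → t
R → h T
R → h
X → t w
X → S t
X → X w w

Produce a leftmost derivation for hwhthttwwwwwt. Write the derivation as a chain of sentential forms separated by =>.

S => RXt => hTXt => hThtXt => hThthtXt => hwhthtXt => hwhthtXwwt => hwhthtXwwwwt => hwhthttwwwwwt

S => RXt   [S → R X t]
RXt => hTXt   [R → h T]
hTXt => hThtXt   [T → T h t]
hThtXt => hThthtXt   [T → T h t]
hThthtXt => hwhthtXt   [T → w]
hwhthtXt => hwhthtXwwt   [X → X w w]
hwhthtXwwt => hwhthtXwwwwt   [X → X w w]
hwhthtXwwwwt => hwhthttwwwwwt   [X → t w]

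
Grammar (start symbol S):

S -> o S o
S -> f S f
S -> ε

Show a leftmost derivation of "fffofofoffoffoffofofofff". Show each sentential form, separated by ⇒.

S ⇒ fSf ⇒ ffSff ⇒ fffSfff ⇒ fffoSofff ⇒ fffofSfofff ⇒ fffofoSofofff ⇒ fffofofSfofofff ⇒ fffofofoSofofofff ⇒ fffofofofSfofofofff ⇒ fffofofoffSffofofofff ⇒ fffofofoffoSoffofofofff ⇒ fffofofoffofSfoffofofofff ⇒ fffofofoffoffoffofofofff

S ⇒ fSf   [S -> f S f]
fSf ⇒ ffSff   [S -> f S f]
ffSff ⇒ fffSfff   [S -> f S f]
fffSfff ⇒ fffoSofff   [S -> o S o]
fffoSofff ⇒ fffofSfofff   [S -> f S f]
fffofSfofff ⇒ fffofoSofofff   [S -> o S o]
fffofoSofofff ⇒ fffofofSfofofff   [S -> f S f]
fffofofSfofofff ⇒ fffofofoSofofofff   [S -> o S o]
fffofofoSofofofff ⇒ fffofofofSfofofofff   [S -> f S f]
fffofofofSfofofofff ⇒ fffofofoffSffofofofff   [S -> f S f]
fffofofoffSffofofofff ⇒ fffofofoffoSoffofofofff   [S -> o S o]
fffofofoffoSoffofofofff ⇒ fffofofoffofSfoffofofofff   [S -> f S f]
fffofofoffofSfoffofofofff ⇒ fffofofoffoffoffofofofff   [S -> ε]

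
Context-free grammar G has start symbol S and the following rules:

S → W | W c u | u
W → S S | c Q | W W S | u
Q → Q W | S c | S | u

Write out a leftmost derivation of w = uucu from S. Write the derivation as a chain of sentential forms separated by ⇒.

S ⇒ Wcu ⇒ SScu ⇒ uScu ⇒ uucu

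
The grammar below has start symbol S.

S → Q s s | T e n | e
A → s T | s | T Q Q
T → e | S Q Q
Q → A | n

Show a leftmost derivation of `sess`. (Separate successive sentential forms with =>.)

S => Qss => Ass => sTss => sess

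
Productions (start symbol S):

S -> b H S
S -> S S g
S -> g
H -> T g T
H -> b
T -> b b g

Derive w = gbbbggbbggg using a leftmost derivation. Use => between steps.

S=>SSg=>gSg=>gbHSg=>gbTgTSg=>gbbbggTSg=>gbbbggbbgSg=>gbbbggbbggg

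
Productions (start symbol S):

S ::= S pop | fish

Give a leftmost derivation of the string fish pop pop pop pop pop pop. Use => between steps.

S => S pop   [S ::= S pop]
S pop => S pop pop   [S ::= S pop]
S pop pop => S pop pop pop   [S ::= S pop]
S pop pop pop => S pop pop pop pop   [S ::= S pop]
S pop pop pop pop => S pop pop pop pop pop   [S ::= S pop]
S pop pop pop pop pop => S pop pop pop pop pop pop   [S ::= S pop]
S pop pop pop pop pop pop => fish pop pop pop pop pop pop   [S ::= fish]

S => S pop => S pop pop => S pop pop pop => S pop pop pop pop => S pop pop pop pop pop => S pop pop pop pop pop pop => fish pop pop pop pop pop pop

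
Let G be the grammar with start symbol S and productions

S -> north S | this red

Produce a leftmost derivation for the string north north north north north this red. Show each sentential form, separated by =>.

S => north S => north north S => north north north S => north north north north S => north north north north north S => north north north north north this red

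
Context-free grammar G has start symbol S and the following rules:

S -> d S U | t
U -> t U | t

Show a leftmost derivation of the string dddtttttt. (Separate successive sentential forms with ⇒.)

S ⇒ dSU   [S -> d S U]
dSU ⇒ ddSUU   [S -> d S U]
ddSUU ⇒ dddSUUU   [S -> d S U]
dddSUUU ⇒ dddtUUU   [S -> t]
dddtUUU ⇒ dddttUUU   [U -> t U]
dddttUUU ⇒ dddtttUUU   [U -> t U]
dddtttUUU ⇒ dddttttUU   [U -> t]
dddttttUU ⇒ dddtttttU   [U -> t]
dddtttttU ⇒ dddtttttt   [U -> t]

S⇒dSU⇒ddSUU⇒dddSUUU⇒dddtUUU⇒dddttUUU⇒dddtttUUU⇒dddttttUU⇒dddtttttU⇒dddtttttt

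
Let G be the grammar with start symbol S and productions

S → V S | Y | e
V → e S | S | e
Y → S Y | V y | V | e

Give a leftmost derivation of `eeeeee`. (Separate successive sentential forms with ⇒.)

S⇒VS⇒eSS⇒eVSS⇒eSSS⇒eVSSS⇒eeSSSS⇒eeeSSS⇒eeeeSS⇒eeeeeS⇒eeeeee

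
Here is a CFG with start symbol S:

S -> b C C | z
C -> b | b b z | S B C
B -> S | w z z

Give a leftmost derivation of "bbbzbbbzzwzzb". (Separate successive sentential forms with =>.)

S=>bCC=>bbbzC=>bbbzSBC=>bbbzbCCBC=>bbbzbbCBC=>bbbzbbbBC=>bbbzbbbSC=>bbbzbbbzC=>bbbzbbbzSBC=>bbbzbbbzzBC=>bbbzbbbzzwzzC=>bbbzbbbzzwzzb

S => bCC   [S -> b C C]
bCC => bbbzC   [C -> b b z]
bbbzC => bbbzSBC   [C -> S B C]
bbbzSBC => bbbzbCCBC   [S -> b C C]
bbbzbCCBC => bbbzbbCBC   [C -> b]
bbbzbbCBC => bbbzbbbBC   [C -> b]
bbbzbbbBC => bbbzbbbSC   [B -> S]
bbbzbbbSC => bbbzbbbzC   [S -> z]
bbbzbbbzC => bbbzbbbzSBC   [C -> S B C]
bbbzbbbzSBC => bbbzbbbzzBC   [S -> z]
bbbzbbbzzBC => bbbzbbbzzwzzC   [B -> w z z]
bbbzbbbzzwzzC => bbbzbbbzzwzzb   [C -> b]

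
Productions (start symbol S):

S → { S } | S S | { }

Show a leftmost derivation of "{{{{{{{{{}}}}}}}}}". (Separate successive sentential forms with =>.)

S => {S}   [S → { S }]
{S} => {{S}}   [S → { S }]
{{S}} => {{{S}}}   [S → { S }]
{{{S}}} => {{{{S}}}}   [S → { S }]
{{{{S}}}} => {{{{{S}}}}}   [S → { S }]
{{{{{S}}}}} => {{{{{{S}}}}}}   [S → { S }]
{{{{{{S}}}}}} => {{{{{{{S}}}}}}}   [S → { S }]
{{{{{{{S}}}}}}} => {{{{{{{{S}}}}}}}}   [S → { S }]
{{{{{{{{S}}}}}}}} => {{{{{{{{{}}}}}}}}}   [S → { }]

S=>{S}=>{{S}}=>{{{S}}}=>{{{{S}}}}=>{{{{{S}}}}}=>{{{{{{S}}}}}}=>{{{{{{{S}}}}}}}=>{{{{{{{{S}}}}}}}}=>{{{{{{{{{}}}}}}}}}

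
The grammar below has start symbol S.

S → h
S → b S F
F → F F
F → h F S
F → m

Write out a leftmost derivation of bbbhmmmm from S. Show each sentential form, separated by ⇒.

S ⇒ bSF   [S → b S F]
bSF ⇒ bbSFF   [S → b S F]
bbSFF ⇒ bbbSFFF   [S → b S F]
bbbSFFF ⇒ bbbhFFF   [S → h]
bbbhFFF ⇒ bbbhFFFF   [F → F F]
bbbhFFFF ⇒ bbbhmFFF   [F → m]
bbbhmFFF ⇒ bbbhmmFF   [F → m]
bbbhmmFF ⇒ bbbhmmmF   [F → m]
bbbhmmmF ⇒ bbbhmmmm   [F → m]

S ⇒ bSF ⇒ bbSFF ⇒ bbbSFFF ⇒ bbbhFFF ⇒ bbbhFFFF ⇒ bbbhmFFF ⇒ bbbhmmFF ⇒ bbbhmmmF ⇒ bbbhmmmm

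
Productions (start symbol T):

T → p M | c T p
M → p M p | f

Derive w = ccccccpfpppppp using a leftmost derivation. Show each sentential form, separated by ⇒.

T⇒cTp⇒ccTpp⇒cccTppp⇒ccccTpppp⇒cccccTppppp⇒ccccccTpppppp⇒ccccccpMpppppp⇒ccccccpfpppppp

T ⇒ cTp   [T → c T p]
cTp ⇒ ccTpp   [T → c T p]
ccTpp ⇒ cccTppp   [T → c T p]
cccTppp ⇒ ccccTpppp   [T → c T p]
ccccTpppp ⇒ cccccTppppp   [T → c T p]
cccccTppppp ⇒ ccccccTpppppp   [T → c T p]
ccccccTpppppp ⇒ ccccccpMpppppp   [T → p M]
ccccccpMpppppp ⇒ ccccccpfpppppp   [M → f]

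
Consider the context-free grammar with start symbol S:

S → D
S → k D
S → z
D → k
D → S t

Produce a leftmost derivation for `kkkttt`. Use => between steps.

S => kD => kSt => kkDt => kkStt => kkDtt => kkSttt => kkDttt => kkkttt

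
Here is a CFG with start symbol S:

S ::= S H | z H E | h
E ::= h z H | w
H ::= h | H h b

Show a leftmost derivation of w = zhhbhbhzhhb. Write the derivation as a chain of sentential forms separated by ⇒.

S⇒zHE⇒zHhbE⇒zHhbhbE⇒zhhbhbE⇒zhhbhbhzH⇒zhhbhbhzHhb⇒zhhbhbhzhhb

S ⇒ zHE   [S ::= z H E]
zHE ⇒ zHhbE   [H ::= H h b]
zHhbE ⇒ zHhbhbE   [H ::= H h b]
zHhbhbE ⇒ zhhbhbE   [H ::= h]
zhhbhbE ⇒ zhhbhbhzH   [E ::= h z H]
zhhbhbhzH ⇒ zhhbhbhzHhb   [H ::= H h b]
zhhbhbhzHhb ⇒ zhhbhbhzhhb   [H ::= h]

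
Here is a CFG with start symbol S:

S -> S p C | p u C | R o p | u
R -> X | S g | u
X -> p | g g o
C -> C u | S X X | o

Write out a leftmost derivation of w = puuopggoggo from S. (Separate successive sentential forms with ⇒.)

S ⇒ puC ⇒ puSXX ⇒ puRopXX ⇒ puuopXX ⇒ puuopggoX ⇒ puuopggoggo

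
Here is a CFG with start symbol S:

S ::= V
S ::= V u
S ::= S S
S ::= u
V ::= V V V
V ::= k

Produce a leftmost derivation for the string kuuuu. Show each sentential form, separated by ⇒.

S ⇒ SS ⇒ SSS ⇒ SSSS ⇒ SSSSS ⇒ VSSSS ⇒ kSSSS ⇒ kuSSS ⇒ kuuSS ⇒ kuuuS ⇒ kuuuu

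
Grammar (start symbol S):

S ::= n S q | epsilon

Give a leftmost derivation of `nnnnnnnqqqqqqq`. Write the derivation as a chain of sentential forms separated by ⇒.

S⇒nSq⇒nnSqq⇒nnnSqqq⇒nnnnSqqqq⇒nnnnnSqqqqq⇒nnnnnnSqqqqqq⇒nnnnnnnSqqqqqqq⇒nnnnnnnqqqqqqq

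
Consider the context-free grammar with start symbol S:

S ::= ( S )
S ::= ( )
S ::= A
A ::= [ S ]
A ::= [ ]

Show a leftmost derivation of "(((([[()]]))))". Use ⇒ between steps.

S ⇒ (S)   [S ::= ( S )]
(S) ⇒ ((S))   [S ::= ( S )]
((S)) ⇒ (((S)))   [S ::= ( S )]
(((S))) ⇒ ((((S))))   [S ::= ( S )]
((((S)))) ⇒ ((((A))))   [S ::= A]
((((A)))) ⇒ (((([S]))))   [A ::= [ S ]]
(((([S])))) ⇒ (((([A]))))   [S ::= A]
(((([A])))) ⇒ (((([[S]]))))   [A ::= [ S ]]
(((([[S]])))) ⇒ (((([[()]]))))   [S ::= ( )]

S ⇒ (S) ⇒ ((S)) ⇒ (((S))) ⇒ ((((S)))) ⇒ ((((A)))) ⇒ (((([S])))) ⇒ (((([A])))) ⇒ (((([[S]])))) ⇒ (((([[()]]))))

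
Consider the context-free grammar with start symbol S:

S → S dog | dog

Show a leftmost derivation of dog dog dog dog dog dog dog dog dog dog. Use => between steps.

S => S dog => S dog dog => S dog dog dog => S dog dog dog dog => S dog dog dog dog dog => S dog dog dog dog dog dog => S dog dog dog dog dog dog dog => S dog dog dog dog dog dog dog dog => S dog dog dog dog dog dog dog dog dog => dog dog dog dog dog dog dog dog dog dog

S => S dog   [S → S dog]
S dog => S dog dog   [S → S dog]
S dog dog => S dog dog dog   [S → S dog]
S dog dog dog => S dog dog dog dog   [S → S dog]
S dog dog dog dog => S dog dog dog dog dog   [S → S dog]
S dog dog dog dog dog => S dog dog dog dog dog dog   [S → S dog]
S dog dog dog dog dog dog => S dog dog dog dog dog dog dog   [S → S dog]
S dog dog dog dog dog dog dog => S dog dog dog dog dog dog dog dog   [S → S dog]
S dog dog dog dog dog dog dog dog => S dog dog dog dog dog dog dog dog dog   [S → S dog]
S dog dog dog dog dog dog dog dog dog => dog dog dog dog dog dog dog dog dog dog   [S → dog]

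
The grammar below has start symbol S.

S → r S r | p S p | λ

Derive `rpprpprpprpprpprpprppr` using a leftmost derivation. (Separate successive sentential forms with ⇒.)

S ⇒ rSr   [S → r S r]
rSr ⇒ rpSpr   [S → p S p]
rpSpr ⇒ rppSppr   [S → p S p]
rppSppr ⇒ rpprSrppr   [S → r S r]
rpprSrppr ⇒ rpprpSprppr   [S → p S p]
rpprpSprppr ⇒ rpprppSpprppr   [S → p S p]
rpprppSpprppr ⇒ rpprpprSrpprppr   [S → r S r]
rpprpprSrpprppr ⇒ rpprpprpSprpprppr   [S → p S p]
rpprpprpSprpprppr ⇒ rpprpprppSpprpprppr   [S → p S p]
rpprpprppSpprpprppr ⇒ rpprpprpprSrpprpprppr   [S → r S r]
rpprpprpprSrpprpprppr ⇒ rpprpprpprpSprpprpprppr   [S → p S p]
rpprpprpprpSprpprpprppr ⇒ rpprpprpprpprpprpprppr   [S → λ]

S ⇒ rSr ⇒ rpSpr ⇒ rppSppr ⇒ rpprSrppr ⇒ rpprpSprppr ⇒ rpprppSpprppr ⇒ rpprpprSrpprppr ⇒ rpprpprpSprpprppr ⇒ rpprpprppSpprpprppr ⇒ rpprpprpprSrpprpprppr ⇒ rpprpprpprpSprpprpprppr ⇒ rpprpprpprpprpprpprppr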